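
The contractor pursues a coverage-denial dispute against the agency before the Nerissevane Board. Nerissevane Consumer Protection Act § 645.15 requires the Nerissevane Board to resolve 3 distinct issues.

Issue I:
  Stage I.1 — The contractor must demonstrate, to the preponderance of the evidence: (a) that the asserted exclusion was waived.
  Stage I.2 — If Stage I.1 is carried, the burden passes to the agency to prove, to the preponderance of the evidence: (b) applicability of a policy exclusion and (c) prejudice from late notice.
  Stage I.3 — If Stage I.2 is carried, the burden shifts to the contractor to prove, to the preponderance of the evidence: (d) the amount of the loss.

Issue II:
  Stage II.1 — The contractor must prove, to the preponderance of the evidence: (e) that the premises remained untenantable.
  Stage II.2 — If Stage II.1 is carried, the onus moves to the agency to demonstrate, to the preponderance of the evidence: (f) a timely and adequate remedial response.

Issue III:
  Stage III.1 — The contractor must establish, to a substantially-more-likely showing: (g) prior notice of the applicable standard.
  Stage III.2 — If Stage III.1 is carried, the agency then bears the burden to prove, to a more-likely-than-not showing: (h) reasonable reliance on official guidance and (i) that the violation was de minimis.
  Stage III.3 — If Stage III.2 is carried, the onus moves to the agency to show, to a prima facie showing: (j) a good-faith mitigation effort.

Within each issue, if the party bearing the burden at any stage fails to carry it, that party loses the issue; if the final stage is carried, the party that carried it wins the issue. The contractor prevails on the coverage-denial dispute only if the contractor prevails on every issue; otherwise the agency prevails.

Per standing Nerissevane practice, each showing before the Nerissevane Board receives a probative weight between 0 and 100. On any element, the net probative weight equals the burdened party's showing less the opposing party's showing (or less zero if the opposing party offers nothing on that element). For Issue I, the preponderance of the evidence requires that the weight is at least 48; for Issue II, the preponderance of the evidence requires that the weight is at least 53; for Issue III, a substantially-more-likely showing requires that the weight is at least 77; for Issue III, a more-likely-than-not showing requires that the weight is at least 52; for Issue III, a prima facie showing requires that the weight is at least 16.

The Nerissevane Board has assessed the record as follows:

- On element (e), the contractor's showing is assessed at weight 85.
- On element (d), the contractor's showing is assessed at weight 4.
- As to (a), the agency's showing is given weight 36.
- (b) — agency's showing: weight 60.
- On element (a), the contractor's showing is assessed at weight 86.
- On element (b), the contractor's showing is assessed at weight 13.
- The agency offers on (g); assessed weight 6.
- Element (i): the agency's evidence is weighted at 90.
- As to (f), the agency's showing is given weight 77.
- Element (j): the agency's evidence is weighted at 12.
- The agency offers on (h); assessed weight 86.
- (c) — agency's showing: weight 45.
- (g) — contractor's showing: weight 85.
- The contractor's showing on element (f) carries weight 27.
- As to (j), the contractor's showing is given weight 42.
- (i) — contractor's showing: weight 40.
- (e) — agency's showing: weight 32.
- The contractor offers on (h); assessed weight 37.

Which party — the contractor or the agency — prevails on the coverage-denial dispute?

contractor

— Issue I —
Stage I.1 (contractor, the preponderance of the evidence, weight is at least 48): (a) net 86−36=50 ≥ 48 — meets.
  Stage I.1 carried; the burden shifts to the agency.
Stage I.2 (agency, the preponderance of the evidence, weight is at least 48): (b) net 60−13=47 < 48 — fails; (c) 45 < 48 — fails.
  Not every element is met, so the agency fails to carry Stage I.2.
So the contractor prevails on this issue.
— Issue II —
Stage II.1 (contractor, the preponderance of the evidence, weight is at least 53): (e) net 85−32=53 ≥ 53 — meets.
  Stage II.1 carried; the burden shifts to the agency.
Stage II.2 (agency, the preponderance of the evidence, weight is at least 53): (f) net 77−27=50 < 53 — fails.
  Stage II.2 not carried; the agency fails its burden.
So the contractor prevails on this issue.
— Issue III —
Stage III.1 (contractor, a substantially-more-likely showing, weight is at least 77): (g) net 85−6=79 ≥ 77 — meets.
  Stage III.1 is satisfied; the onus moves to the agency.
Stage III.2 (agency, a more-likely-than-not showing, weight is at least 52): (h) net 86−37=49 < 52 — fails; (i) net 90−40=50 < 52 — fails.
  Stage III.2 not carried; the agency fails its burden.
So the contractor prevails on this issue.
Per-issue: Issue I → contractor; Issue II → contractor; Issue III → contractor. The contractor must prevail on every issue; overall, the contractor prevails.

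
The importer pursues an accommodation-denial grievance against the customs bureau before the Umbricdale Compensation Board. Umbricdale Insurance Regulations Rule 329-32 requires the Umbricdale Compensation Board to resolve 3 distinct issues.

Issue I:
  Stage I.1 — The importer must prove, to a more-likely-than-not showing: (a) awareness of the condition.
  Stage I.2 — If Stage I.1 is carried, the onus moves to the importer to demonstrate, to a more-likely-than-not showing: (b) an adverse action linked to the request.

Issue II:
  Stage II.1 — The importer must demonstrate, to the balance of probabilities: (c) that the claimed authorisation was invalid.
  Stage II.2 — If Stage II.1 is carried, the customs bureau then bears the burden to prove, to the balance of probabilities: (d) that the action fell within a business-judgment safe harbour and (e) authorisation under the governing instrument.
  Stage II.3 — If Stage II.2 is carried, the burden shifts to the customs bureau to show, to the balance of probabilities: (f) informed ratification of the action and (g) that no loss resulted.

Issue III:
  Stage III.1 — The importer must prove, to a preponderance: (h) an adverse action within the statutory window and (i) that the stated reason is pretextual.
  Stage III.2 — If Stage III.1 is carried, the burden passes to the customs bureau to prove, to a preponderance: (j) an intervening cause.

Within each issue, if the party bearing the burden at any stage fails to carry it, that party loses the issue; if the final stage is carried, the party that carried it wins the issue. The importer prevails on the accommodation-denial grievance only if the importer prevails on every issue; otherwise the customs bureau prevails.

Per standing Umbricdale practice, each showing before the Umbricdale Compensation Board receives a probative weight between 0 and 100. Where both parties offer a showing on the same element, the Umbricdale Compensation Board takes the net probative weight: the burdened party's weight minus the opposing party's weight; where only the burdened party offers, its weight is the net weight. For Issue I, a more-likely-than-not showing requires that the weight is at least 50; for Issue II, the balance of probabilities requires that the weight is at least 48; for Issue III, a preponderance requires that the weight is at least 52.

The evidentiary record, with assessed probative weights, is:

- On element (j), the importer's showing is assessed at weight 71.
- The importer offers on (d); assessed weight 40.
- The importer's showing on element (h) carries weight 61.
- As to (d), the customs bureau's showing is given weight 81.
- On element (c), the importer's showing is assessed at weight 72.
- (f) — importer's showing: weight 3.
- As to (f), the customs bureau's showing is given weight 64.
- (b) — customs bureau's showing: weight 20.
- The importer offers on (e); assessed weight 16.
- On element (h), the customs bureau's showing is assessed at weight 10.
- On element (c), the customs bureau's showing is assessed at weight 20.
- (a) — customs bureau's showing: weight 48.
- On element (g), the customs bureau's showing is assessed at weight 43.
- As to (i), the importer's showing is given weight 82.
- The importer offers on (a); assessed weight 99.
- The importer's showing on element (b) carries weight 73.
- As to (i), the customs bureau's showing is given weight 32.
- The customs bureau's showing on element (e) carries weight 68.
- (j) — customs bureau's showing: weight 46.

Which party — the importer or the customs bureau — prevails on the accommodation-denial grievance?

— Issue I —
Stage I.1 (importer, a more-likely-than-not showing, weight is at least 50): (a) net 99−48=51 ≥ 50 — meets.
  Stage I.1 carried; the burden remains with the importer.
Stage I.2 (importer, a more-likely-than-not showing, weight is at least 50): (b) net 73−20=53 ≥ 50 — meets.
  All elements met at the final stage.
Every stage carried; the importer prevails on this issue.
— Issue II —
Stage II.1 — burden on importer; standard: the balance of probabilities (weight is at least 48).
    (c): 72 − 20 = 52 ≥ 48 [met]
  The importer carries Stage II.1; the customs bureau now bears the burden.
Stage II.2 — burden on customs bureau; standard: the balance of probabilities (weight is at least 48).
    (d): 81 − 40 = 41 < 48 [not met]
    (e): 68 − 16 = 52 ≥ 48 [met]
  Not every element is met, so the customs bureau fails to carry Stage II.2.
The importer prevails on this issue.
— Issue III —
At Stage III.1 the importer must meet a preponderance (weight is at least 52): on (h) the weight is 61 less the opposing 10 gives net 51, which does not reach 52, so (h) does not meet the standard; on (i) the weight is 82 less the opposing 32 gives net 50, < 52, so (i) does not meet the standard.
  Not every element is met, so the importer fails to carry Stage III.1.
The analysis ends at Stage III.1; the customs bureau prevails on this issue.
Per-issue: Issue I → importer; Issue II → importer; Issue III → customs bureau. The importer must prevail on every issue; overall, the customs bureau prevails.

customs bureau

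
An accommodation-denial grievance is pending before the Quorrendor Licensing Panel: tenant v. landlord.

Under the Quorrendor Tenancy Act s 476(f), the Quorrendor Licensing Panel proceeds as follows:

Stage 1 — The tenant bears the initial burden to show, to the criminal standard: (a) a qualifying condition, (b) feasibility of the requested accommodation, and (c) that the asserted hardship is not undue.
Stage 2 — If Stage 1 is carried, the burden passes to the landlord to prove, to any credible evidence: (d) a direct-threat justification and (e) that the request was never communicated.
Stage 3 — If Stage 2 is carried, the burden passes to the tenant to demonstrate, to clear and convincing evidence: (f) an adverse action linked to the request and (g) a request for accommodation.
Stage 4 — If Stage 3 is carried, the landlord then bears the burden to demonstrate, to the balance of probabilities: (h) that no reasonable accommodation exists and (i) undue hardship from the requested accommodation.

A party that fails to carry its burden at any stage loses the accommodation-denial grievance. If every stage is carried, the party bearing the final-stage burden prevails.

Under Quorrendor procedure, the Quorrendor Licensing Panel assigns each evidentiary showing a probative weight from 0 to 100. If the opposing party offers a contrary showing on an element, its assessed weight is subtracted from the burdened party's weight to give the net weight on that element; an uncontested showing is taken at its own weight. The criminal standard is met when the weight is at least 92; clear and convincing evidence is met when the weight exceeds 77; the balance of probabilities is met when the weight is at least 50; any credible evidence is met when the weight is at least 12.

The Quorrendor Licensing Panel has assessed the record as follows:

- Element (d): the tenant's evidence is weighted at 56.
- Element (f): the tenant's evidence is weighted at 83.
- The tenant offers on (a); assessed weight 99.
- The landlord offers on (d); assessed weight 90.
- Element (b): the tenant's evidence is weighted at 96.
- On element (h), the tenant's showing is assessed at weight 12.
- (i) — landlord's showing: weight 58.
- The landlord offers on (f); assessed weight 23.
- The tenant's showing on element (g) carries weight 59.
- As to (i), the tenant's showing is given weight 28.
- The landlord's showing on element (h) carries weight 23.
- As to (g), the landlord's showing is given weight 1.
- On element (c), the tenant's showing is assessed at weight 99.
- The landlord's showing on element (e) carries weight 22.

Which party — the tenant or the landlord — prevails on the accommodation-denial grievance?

landlord

At Stage 1 the tenant must meet the criminal standard (weight is at least 92): on (a) the weight is 99, which does reach 92, so (a) meets the standard; on (b) the weight is 96, which does reach 92, so (b) meets the standard; on (c) the weight is 99, ≥ 92, so (c) meets the standard.
  All elements met. The burden passes to the landlord.
At Stage 2 the landlord must meet any credible evidence (weight is at least 12): on (d) the weight is 90 less the opposing 56 gives net 34, which does reach 12, so (d) meets the standard; on (e) the weight is 22, ≥ 12, so (e) meets the standard.
  All elements met. The burden passes to the tenant.
At Stage 3 the tenant must meet clear and convincing evidence (weight exceeds 77): on (f) the weight is 83 less the opposing 23 gives net 60, ≤ 77, so (f) does not meet the standard; on (g) the weight is 59 less the opposing 1 gives net 58, which does not exceed 77, so (g) does not meet the standard.
  Not every element is met, so the tenant fails to carry Stage 3.
The analysis ends at Stage 3; the landlord prevails.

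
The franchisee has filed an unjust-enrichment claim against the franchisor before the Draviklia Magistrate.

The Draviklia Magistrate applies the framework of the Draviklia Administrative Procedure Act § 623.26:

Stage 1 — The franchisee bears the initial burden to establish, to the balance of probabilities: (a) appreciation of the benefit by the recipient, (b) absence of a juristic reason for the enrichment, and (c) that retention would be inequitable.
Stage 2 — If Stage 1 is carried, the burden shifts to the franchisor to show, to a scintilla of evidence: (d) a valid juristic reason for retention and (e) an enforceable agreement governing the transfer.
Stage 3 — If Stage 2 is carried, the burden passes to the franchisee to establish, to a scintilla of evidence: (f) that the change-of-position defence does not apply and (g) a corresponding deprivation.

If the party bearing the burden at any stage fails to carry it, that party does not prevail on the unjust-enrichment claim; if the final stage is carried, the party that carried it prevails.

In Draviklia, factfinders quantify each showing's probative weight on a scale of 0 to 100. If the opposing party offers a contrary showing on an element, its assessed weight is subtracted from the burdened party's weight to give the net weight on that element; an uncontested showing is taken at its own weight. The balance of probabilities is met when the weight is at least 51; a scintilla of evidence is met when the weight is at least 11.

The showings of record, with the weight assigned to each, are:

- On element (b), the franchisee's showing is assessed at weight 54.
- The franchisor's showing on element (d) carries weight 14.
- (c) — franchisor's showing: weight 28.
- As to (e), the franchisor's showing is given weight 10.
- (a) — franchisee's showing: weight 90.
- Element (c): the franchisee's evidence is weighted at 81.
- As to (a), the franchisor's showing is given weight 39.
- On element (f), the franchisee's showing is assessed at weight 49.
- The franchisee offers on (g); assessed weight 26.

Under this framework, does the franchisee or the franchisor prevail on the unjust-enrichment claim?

At Stage 1 the franchisee must meet the balance of probabilities (weight is at least 51): on (a) the weight is 90 less the opposing 39 gives net 51, which does reach 51, so (a) meets the standard; on (b) the weight is 54, which does reach 51, so (b) meets the standard; on (c) the weight is 81 less the opposing 28 gives net 53, ≥ 51, so (c) meets the standard.
  All elements met. The burden passes to the franchisor.
At Stage 2 the franchisor must meet a scintilla of evidence (weight is at least 11): on (d) the weight is 14, ≥ 11, so (d) meets the standard; on (e) the weight is 10, < 11, so (e) does not meet the standard.
  Stage 2 not carried; the franchisor fails its burden.
The franchisee prevails.

franchisee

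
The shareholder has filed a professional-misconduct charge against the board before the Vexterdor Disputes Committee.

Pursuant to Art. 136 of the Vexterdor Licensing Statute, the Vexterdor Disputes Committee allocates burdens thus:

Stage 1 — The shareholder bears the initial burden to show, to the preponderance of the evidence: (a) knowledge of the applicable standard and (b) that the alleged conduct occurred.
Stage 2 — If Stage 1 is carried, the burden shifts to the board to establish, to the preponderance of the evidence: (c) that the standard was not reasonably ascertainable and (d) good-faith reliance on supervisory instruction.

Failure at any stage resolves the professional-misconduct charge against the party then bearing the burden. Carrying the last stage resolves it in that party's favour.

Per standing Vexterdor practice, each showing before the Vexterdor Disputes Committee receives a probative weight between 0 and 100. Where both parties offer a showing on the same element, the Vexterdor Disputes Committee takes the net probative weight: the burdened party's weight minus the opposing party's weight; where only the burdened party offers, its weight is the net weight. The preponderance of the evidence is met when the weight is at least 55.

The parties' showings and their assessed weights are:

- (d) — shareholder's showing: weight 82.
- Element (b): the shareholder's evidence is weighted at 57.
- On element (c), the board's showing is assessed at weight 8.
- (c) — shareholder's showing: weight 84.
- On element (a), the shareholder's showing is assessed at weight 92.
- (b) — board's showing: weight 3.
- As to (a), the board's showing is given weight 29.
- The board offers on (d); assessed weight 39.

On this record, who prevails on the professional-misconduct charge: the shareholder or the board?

board

Stage 1 (shareholder, the preponderance of the evidence, weight is at least 55): (a) net 92−29=63 ≥ 55 — meets; (b) net 57−3=54 < 55 — fails.
  Not every element is met, so the shareholder fails to carry Stage 1.
The analysis ends at Stage 1; the board prevails.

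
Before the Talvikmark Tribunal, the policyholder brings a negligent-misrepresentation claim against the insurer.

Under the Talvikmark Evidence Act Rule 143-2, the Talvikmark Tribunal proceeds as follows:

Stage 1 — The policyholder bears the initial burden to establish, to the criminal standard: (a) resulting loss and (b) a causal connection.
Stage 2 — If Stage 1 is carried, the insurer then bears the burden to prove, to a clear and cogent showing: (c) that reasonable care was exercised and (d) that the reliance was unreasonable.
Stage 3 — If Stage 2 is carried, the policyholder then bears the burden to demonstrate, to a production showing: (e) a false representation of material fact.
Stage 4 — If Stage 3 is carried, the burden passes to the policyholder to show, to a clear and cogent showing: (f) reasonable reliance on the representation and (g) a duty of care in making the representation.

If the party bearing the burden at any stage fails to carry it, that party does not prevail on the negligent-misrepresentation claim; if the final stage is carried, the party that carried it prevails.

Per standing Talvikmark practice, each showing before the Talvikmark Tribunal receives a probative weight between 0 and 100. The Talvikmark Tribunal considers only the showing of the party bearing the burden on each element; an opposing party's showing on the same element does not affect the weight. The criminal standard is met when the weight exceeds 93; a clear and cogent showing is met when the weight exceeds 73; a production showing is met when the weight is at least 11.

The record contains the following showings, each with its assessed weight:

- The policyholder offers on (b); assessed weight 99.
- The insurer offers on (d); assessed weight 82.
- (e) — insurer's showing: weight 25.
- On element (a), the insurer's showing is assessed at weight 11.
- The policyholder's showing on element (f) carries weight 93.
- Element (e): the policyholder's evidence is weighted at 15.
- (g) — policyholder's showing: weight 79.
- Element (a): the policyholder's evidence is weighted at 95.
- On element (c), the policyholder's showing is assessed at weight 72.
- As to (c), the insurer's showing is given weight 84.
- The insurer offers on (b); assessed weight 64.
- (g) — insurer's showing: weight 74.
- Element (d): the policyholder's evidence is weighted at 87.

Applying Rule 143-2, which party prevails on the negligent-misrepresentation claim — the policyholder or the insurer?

Stage 1 (policyholder, the criminal standard, weight exceeds 93): (a) 95 (insurer's 11 disregarded) > 93 — meets; (b) 99 (insurer's 64 disregarded) > 93 — meets.
  All elements met. The burden passes to the insurer.
Stage 2 (insurer, a clear and cogent showing, weight exceeds 73): (c) 84 (policyholder's 72 disregarded) > 73 — meets; (d) 82 (policyholder's 87 disregarded) > 73 — meets.
  Stage 2 is satisfied; the onus moves to the policyholder.
Stage 3 (policyholder, a production showing, weight is at least 11): (e) 15 (insurer's 25 disregarded) ≥ 11 — meets.
  All elements met. The policyholder retains the burden for Stage 4.
Stage 4 (policyholder, a clear and cogent showing, weight exceeds 73): (f) 93 > 73 — meets; (g) 79 (insurer's 74 disregarded) > 73 — meets.
  Stage 4 carried; the final stage is satisfied.
All stages carried — the policyholder prevails.

policyholder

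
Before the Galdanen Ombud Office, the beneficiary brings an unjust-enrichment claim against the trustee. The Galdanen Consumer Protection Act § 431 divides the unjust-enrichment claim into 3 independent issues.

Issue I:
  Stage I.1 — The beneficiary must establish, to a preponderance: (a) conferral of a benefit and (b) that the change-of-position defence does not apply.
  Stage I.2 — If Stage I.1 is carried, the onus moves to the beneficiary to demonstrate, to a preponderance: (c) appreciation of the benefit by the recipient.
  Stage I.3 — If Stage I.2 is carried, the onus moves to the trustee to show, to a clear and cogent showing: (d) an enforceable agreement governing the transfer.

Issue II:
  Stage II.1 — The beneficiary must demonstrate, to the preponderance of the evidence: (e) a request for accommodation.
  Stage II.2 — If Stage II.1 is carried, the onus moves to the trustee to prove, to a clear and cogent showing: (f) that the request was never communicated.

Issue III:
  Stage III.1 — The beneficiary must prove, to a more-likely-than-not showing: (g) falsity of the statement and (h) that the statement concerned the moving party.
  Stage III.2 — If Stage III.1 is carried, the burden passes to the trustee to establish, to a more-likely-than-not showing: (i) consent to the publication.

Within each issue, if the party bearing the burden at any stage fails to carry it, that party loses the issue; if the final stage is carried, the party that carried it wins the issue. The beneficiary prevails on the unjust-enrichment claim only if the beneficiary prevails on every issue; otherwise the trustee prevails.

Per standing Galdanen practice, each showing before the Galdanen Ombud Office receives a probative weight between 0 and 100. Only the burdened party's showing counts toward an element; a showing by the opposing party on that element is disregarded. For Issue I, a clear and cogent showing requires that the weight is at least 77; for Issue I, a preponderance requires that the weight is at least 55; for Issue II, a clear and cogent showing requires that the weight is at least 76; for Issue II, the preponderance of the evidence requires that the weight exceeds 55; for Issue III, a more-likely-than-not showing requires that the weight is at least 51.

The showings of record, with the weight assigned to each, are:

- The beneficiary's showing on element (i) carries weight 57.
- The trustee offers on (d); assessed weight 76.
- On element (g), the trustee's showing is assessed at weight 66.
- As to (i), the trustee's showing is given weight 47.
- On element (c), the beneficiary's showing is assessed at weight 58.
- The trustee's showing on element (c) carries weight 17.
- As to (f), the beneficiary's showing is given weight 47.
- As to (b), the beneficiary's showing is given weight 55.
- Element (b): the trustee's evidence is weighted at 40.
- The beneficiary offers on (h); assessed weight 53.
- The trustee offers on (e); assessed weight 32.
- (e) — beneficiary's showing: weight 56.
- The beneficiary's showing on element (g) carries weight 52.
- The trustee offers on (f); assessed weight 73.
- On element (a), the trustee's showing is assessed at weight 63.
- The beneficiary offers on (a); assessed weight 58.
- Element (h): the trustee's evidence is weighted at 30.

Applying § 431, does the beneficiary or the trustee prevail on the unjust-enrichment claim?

beneficiary

— Issue I —
Stage I.1 — burden on beneficiary; standard: a preponderance (weight is at least 55).
    (a): 58 (trustee's 63 disregarded) ≥ 55 [met]
    (b): 55 (trustee's 40 disregarded) ≥ 55 [met]
  Stage I.1 is satisfied; the beneficiary continues to bear the burden.
Stage I.2 — burden on beneficiary; standard: a preponderance (weight is at least 55).
    (c): 58 (trustee's 17 disregarded) ≥ 55 [met]
  The beneficiary carries Stage I.2; the trustee now bears the burden.
Stage I.3 — burden on trustee; standard: a clear and cogent showing (weight is at least 77).
    (d): 76 < 77 [not met]
  The trustee does not carry Stage I.3.
The beneficiary prevails on this issue.
— Issue II —
At Stage II.1 the beneficiary must meet the preponderance of the evidence (weight exceeds 55): on (e) the weight is 56 (the trustee's 32 is given no effect), which does exceed 55, so (e) meets the standard.
  Stage II.1 is satisfied; the onus moves to the trustee.
At Stage II.2 the trustee must meet a clear and cogent showing (weight is at least 76): on (f) the weight is 73 (the beneficiary's 47 is given no effect), < 76, so (f) does not meet the standard.
  Not every element is met, so the trustee fails to carry Stage II.2.
So the beneficiary prevails on this issue.
— Issue III —
Stage III.1 (beneficiary, a more-likely-than-not showing, weight is at least 51): (g) 52 (trustee's 66 disregarded) ≥ 51 — meets; (h) 53 (trustee's 30 disregarded) ≥ 51 — meets.
  Stage III.1 carried; the burden shifts to the trustee.
Stage III.2 (trustee, a more-likely-than-not showing, weight is at least 51): (i) 47 (beneficiary's 57 disregarded) < 51 — fails.
  Not every element is met, so the trustee fails to carry Stage III.2.
The beneficiary prevails on this issue.
Per-issue: Issue I → beneficiary; Issue II → beneficiary; Issue III → beneficiary. The beneficiary must prevail on every issue; overall, the beneficiary prevails.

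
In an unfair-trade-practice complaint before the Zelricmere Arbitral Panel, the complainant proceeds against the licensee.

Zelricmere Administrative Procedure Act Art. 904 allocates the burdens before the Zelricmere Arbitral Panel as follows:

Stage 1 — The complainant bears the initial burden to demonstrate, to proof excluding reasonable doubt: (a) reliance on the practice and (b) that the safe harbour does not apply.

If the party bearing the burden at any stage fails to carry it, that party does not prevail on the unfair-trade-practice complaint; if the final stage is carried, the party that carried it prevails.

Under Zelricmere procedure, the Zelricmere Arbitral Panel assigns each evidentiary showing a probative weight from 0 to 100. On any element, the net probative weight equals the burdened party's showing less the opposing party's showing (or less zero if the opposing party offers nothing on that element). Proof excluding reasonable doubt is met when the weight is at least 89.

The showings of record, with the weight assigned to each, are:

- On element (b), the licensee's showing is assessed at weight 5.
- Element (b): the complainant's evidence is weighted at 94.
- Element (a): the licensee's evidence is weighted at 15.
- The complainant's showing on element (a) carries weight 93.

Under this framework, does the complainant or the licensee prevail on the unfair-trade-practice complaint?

licensee

Stage 1 — burden on complainant; standard: proof excluding reasonable doubt (weight is at least 89).
    (a): 93 − 15 = 78 < 89 [not met]
    (b): 94 − 5 = 89 ≥ 89 [met]
  Stage 1 not carried; the complainant fails its burden.
So the licensee prevails.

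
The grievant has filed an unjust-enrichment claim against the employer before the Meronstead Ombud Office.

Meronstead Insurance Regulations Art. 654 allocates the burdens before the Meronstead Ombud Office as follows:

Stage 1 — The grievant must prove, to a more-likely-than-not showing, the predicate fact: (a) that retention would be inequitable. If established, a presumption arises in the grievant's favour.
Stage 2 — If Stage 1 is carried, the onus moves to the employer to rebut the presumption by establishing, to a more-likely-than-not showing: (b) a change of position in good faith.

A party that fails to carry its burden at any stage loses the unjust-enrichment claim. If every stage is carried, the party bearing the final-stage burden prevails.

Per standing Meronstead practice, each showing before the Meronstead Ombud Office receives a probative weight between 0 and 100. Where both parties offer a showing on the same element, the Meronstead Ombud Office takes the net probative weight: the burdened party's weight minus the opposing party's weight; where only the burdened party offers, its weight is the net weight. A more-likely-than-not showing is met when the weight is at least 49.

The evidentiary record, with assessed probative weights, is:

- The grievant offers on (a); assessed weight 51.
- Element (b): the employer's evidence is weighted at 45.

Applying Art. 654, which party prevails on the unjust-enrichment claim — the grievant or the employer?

grievant

Stage 1 (grievant, a more-likely-than-not showing, weight is at least 49): (a) 51 ≥ 49 — meets.
  The grievant carries Stage 1; the employer now bears the burden.
Stage 2 (employer, a more-likely-than-not showing, weight is at least 49): (b) 45 < 49 — fails.
  Stage 2 not carried; the employer fails its burden.
So the grievant prevails.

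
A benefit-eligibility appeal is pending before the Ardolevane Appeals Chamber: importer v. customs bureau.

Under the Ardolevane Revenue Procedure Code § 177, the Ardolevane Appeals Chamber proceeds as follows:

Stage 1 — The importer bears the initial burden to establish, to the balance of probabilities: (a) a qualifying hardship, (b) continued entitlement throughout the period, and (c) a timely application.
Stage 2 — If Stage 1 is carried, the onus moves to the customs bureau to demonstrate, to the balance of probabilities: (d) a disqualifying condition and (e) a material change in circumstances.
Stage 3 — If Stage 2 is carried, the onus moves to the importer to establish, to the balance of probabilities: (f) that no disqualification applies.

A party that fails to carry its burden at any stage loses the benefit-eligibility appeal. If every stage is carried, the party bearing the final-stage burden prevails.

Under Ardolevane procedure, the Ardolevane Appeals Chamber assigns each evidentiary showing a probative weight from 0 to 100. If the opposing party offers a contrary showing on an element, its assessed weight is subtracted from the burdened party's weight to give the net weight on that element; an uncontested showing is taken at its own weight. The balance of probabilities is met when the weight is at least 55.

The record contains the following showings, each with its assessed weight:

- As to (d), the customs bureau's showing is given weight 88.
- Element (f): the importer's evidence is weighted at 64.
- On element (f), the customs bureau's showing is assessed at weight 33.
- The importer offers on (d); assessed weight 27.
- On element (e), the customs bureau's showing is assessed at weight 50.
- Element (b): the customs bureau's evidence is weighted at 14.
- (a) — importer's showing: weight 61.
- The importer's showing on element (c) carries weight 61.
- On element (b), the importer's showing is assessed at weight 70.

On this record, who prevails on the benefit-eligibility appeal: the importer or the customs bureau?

importer

Stage 1 (importer, the balance of probabilities, weight is at least 55): (a) 61 ≥ 55 — meets; (b) net 70−14=56 ≥ 55 — meets; (c) 61 ≥ 55 — meets.
  All elements met. The burden passes to the customs bureau.
Stage 2 (customs bureau, the balance of probabilities, weight is at least 55): (d) net 88−27=61 ≥ 55 — meets; (e) 50 < 55 — fails.
  Not every element is met, so the customs bureau fails to carry Stage 2.
The analysis ends at Stage 2; the importer prevails.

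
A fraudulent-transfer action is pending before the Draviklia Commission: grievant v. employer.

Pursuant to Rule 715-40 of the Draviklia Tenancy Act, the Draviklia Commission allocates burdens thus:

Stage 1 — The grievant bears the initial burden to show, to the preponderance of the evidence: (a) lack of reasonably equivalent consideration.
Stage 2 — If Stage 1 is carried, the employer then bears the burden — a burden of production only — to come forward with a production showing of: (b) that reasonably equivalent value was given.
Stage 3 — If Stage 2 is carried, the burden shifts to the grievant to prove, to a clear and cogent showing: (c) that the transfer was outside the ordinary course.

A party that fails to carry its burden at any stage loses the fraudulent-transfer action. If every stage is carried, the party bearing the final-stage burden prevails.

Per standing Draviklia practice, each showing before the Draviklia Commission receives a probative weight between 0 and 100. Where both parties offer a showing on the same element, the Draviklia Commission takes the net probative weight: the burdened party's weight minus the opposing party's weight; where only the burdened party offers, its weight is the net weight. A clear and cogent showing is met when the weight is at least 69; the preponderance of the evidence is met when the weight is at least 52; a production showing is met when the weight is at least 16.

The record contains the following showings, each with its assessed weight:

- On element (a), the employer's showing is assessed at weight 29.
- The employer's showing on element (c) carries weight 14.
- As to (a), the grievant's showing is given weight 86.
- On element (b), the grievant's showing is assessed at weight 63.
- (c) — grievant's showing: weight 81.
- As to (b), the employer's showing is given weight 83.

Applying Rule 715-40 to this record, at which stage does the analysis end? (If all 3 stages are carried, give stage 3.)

Stage 1 (grievant, the preponderance of the evidence, weight is at least 52): (a) net 86−29=57 ≥ 52 — meets.
  All elements met. The burden passes to the employer.
Stage 2 (employer, a production showing, weight is at least 16): (b) net 83−63=20 ≥ 16 — meets.
  Stage 2 carried; the burden shifts to the grievant.
Stage 3 (grievant, a clear and cogent showing, weight is at least 69): (c) net 81−14=67 < 69 — fails.
  The grievant does not carry Stage 3.
The employer prevails.

stage 3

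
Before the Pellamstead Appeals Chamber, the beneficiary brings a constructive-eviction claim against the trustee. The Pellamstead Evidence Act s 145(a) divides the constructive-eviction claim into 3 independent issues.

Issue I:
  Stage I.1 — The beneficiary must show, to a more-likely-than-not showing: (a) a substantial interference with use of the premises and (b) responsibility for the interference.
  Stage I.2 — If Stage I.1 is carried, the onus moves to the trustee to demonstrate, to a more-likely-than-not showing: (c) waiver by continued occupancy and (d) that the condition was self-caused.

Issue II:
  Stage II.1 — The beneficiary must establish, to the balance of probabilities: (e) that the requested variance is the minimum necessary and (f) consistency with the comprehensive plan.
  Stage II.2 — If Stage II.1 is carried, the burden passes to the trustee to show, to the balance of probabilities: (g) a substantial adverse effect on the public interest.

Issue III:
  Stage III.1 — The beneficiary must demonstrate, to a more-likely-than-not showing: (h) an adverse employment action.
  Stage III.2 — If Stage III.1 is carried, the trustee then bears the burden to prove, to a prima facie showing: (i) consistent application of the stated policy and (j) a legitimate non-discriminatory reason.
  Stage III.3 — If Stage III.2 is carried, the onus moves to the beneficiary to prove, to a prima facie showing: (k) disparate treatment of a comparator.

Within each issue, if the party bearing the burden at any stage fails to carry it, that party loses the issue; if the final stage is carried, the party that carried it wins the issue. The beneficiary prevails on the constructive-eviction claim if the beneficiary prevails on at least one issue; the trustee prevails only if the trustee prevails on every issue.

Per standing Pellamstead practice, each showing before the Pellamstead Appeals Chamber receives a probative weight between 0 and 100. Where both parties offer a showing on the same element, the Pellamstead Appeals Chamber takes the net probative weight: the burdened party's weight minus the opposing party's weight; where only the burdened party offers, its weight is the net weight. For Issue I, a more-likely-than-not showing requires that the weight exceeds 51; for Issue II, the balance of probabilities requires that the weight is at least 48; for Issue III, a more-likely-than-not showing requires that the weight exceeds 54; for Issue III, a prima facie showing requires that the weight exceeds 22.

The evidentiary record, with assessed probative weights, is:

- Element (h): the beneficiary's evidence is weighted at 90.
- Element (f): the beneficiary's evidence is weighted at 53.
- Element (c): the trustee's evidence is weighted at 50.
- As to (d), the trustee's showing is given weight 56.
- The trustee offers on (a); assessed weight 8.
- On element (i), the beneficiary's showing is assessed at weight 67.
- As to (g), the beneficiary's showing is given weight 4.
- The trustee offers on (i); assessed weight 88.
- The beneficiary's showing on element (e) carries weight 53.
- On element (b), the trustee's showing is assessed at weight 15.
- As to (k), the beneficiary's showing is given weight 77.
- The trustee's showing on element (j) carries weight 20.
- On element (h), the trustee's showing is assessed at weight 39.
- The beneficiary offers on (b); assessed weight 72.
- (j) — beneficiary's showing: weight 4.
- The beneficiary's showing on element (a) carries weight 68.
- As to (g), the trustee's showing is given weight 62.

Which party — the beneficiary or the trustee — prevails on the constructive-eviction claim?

— Issue I —
Stage I.1 — burden on beneficiary; standard: a more-likely-than-not showing (weight exceeds 51).
    (a): 68 − 8 = 60 > 51 [met]
    (b): 72 − 15 = 57 > 51 [met]
  The beneficiary carries Stage I.1; the trustee now bears the burden.
Stage I.2 — burden on trustee; standard: a more-likely-than-not showing (weight exceeds 51).
    (c): 50 ≤ 51 [not met]
    (d): 56 > 51 [met]
  Stage I.2 not carried; the trustee fails its burden.
The analysis ends at Stage I.2; the beneficiary prevails on this issue.
— Issue II —
Stage II.1 (beneficiary, the balance of probabilities, weight is at least 48): (e) 53 ≥ 48 — meets; (f) 53 ≥ 48 — meets.
  All elements met. The burden passes to the trustee.
Stage II.2 (trustee, the balance of probabilities, weight is at least 48): (g) net 62−4=58 ≥ 48 — meets.
  All elements met at the final stage.
All stages carried — the trustee prevails on this issue.
— Issue III —
At Stage III.1 the beneficiary must meet a more-likely-than-not showing (weight exceeds 54): on (h) the weight is 90 less the opposing 39 gives net 51, ≤ 54, so (h) does not meet the standard.
  The beneficiary does not carry Stage III.1.
The analysis ends at Stage III.1; the trustee prevails on this issue.
Per-issue: Issue I → beneficiary; Issue II → trustee; Issue III → trustee. The beneficiary must prevail on at least one issue; overall, the beneficiary prevails.

beneficiary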